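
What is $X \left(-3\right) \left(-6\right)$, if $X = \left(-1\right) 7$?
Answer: $-126$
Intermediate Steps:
$X = -7$
$X \left(-3\right) \left(-6\right) = \left(-7\right) \left(-3\right) \left(-6\right) = 21 \left(-6\right) = -126$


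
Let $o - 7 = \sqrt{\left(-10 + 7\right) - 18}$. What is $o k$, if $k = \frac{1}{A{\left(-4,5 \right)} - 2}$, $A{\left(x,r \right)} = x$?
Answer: $- \frac{7}{6} - \frac{i \sqrt{21}}{6} \approx -1.1667 - 0.76376 i$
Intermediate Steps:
$o = 7 + i \sqrt{21}$ ($o = 7 + \sqrt{\left(-10 + 7\right) - 18} = 7 + \sqrt{-3 - 18} = 7 + \sqrt{-21} = 7 + i \sqrt{21} \approx 7.0 + 4.5826 i$)
$k = - \frac{1}{6}$ ($k = \frac{1}{-4 - 2} = \frac{1}{-6} = - \frac{1}{6} \approx -0.16667$)
$o k = \left(7 + i \sqrt{21}\right) \left(- \frac{1}{6}\right) = - \frac{7}{6} - \frac{i \sqrt{21}}{6}$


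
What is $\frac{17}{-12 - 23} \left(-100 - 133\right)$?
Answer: $\frac{3961}{35} \approx 113.17$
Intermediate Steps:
$\frac{17}{-12 - 23} \left(-100 - 133\right) = \frac{17}{-12 - 23} \left(-233\right) = \frac{17}{-35} \left(-233\right) = 17 \left(- \frac{1}{35}\right) \left(-233\right) = \left(- \frac{17}{35}\right) \left(-233\right) = \frac{3961}{35}$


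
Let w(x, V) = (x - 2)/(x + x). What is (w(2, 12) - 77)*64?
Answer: -4928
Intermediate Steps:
w(x, V) = (-2 + x)/(2*x) (w(x, V) = (-2 + x)/((2*x)) = (-2 + x)*(1/(2*x)) = (-2 + x)/(2*x))
(w(2, 12) - 77)*64 = ((½)*(-2 + 2)/2 - 77)*64 = ((½)*(½)*0 - 77)*64 = (0 - 77)*64 = -77*64 = -4928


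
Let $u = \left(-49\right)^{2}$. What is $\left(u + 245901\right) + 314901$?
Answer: $563203$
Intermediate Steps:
$u = 2401$
$\left(u + 245901\right) + 314901 = \left(2401 + 245901\right) + 314901 = 248302 + 314901 = 563203$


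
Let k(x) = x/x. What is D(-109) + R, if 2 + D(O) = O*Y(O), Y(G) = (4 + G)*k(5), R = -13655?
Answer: -2212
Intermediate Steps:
k(x) = 1
Y(G) = 4 + G (Y(G) = (4 + G)*1 = 4 + G)
D(O) = -2 + O*(4 + O)
D(-109) + R = (-2 - 109*(4 - 109)) - 13655 = (-2 - 109*(-105)) - 13655 = (-2 + 11445) - 13655 = 11443 - 13655 = -2212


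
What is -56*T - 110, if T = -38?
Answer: 2018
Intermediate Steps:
-56*T - 110 = -56*(-38) - 110 = 2128 - 110 = 2018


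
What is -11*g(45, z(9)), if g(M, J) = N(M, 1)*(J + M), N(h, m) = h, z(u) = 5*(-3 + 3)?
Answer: -22275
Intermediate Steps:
z(u) = 0 (z(u) = 5*0 = 0)
g(M, J) = M*(J + M)
-11*g(45, z(9)) = -495*(0 + 45) = -495*45 = -11*2025 = -22275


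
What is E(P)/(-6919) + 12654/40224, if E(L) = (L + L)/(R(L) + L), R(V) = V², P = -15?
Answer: 102151901/324694832 ≈ 0.31461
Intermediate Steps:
E(L) = 2*L/(L + L²) (E(L) = (L + L)/(L² + L) = (2*L)/(L + L²) = 2*L/(L + L²))
E(P)/(-6919) + 12654/40224 = (2/(1 - 15))/(-6919) + 12654/40224 = (2/(-14))*(-1/6919) + 12654*(1/40224) = (2*(-1/14))*(-1/6919) + 2109/6704 = -⅐*(-1/6919) + 2109/6704 = 1/48433 + 2109/6704 = 102151901/324694832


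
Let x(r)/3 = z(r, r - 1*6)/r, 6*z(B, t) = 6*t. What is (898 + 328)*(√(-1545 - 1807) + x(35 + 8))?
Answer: 136086/43 + 2452*I*√838 ≈ 3164.8 + 70981.0*I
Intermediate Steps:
z(B, t) = t (z(B, t) = (6*t)/6 = t)
x(r) = 3*(-6 + r)/r (x(r) = 3*((r - 1*6)/r) = 3*((r - 6)/r) = 3*((-6 + r)/r) = 3*(-6 + r)/r)
(898 + 328)*(√(-1545 - 1807) + x(35 + 8)) = (898 + 328)*(√(-1545 - 1807) + (3 - 18/(35 + 8))) = 1226*(√(-3352) + (3 - 18/43)) = 1226*(2*I*√838 + (3 - 18*1/43)) = 1226*(2*I*√838 + (3 - 18/43)) = 1226*(2*I*√838 + 111/43) = 1226*(111/43 + 2*I*√838) = 136086/43 + 2452*I*√838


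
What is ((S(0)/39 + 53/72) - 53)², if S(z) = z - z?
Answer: 14160169/5184 ≈ 2731.5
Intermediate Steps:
S(z) = 0
((S(0)/39 + 53/72) - 53)² = ((0/39 + 53/72) - 53)² = ((0*(1/39) + 53*(1/72)) - 53)² = ((0 + 53/72) - 53)² = (53/72 - 53)² = (-3763/72)² = 14160169/5184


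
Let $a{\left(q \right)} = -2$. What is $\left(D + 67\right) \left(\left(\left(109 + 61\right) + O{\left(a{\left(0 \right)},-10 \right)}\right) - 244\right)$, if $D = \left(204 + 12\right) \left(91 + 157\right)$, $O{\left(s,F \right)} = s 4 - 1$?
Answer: $-4451705$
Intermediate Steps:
$O{\left(s,F \right)} = -1 + 4 s$ ($O{\left(s,F \right)} = 4 s - 1 = -1 + 4 s$)
$D = 53568$ ($D = 216 \cdot 248 = 53568$)
$\left(D + 67\right) \left(\left(\left(109 + 61\right) + O{\left(a{\left(0 \right)},-10 \right)}\right) - 244\right) = \left(53568 + 67\right) \left(\left(\left(109 + 61\right) + \left(-1 + 4 \left(-2\right)\right)\right) - 244\right) = 53635 \left(\left(170 - 9\right) - 244\right) = 53635 \left(161 - 244\right) = 53635 \left(-83\right) = -4451705$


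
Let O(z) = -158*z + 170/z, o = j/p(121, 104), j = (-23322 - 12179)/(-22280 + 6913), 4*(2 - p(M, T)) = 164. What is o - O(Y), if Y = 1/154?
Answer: -109826044730/4195191 ≈ -26179.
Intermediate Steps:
p(M, T) = -39 (p(M, T) = 2 - ¼*164 = 2 - 41 = -39)
Y = 1/154 ≈ 0.0064935
j = 35501/15367 (j = -35501/(-15367) = -35501*(-1/15367) = 35501/15367 ≈ 2.3102)
o = -35501/599313 (o = (35501/15367)/(-39) = (35501/15367)*(-1/39) = -35501/599313 ≈ -0.059236)
o - O(Y) = -35501/599313 - (-158*1/154 + 170/(1/154)) = -35501/599313 - (-79/77 + 170*154) = -35501/599313 - (-79/77 + 26180) = -35501/599313 - 1*2015781/77 = -35501/599313 - 2015781/77 = -109826044730/4195191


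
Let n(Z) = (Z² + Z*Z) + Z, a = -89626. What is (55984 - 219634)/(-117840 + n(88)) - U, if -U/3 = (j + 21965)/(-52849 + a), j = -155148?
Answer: 10695918781/2428343900 ≈ 4.4046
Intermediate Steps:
U = -399549/142475 (U = -3*(-155148 + 21965)/(-52849 - 89626) = -(-399549)/(-142475) = -(-399549)*(-1)/142475 = -3*133183/142475 = -399549/142475 ≈ -2.8043)
n(Z) = Z + 2*Z² (n(Z) = (Z² + Z²) + Z = 2*Z² + Z = Z + 2*Z²)
(55984 - 219634)/(-117840 + n(88)) - U = (55984 - 219634)/(-117840 + 88*(1 + 2*88)) - 1*(-399549/142475) = -163650/(-117840 + 88*(1 + 176)) + 399549/142475 = -163650/(-117840 + 88*177) + 399549/142475 = -163650/(-117840 + 15576) + 399549/142475 = -163650/(-102264) + 399549/142475 = -163650*(-1/102264) + 399549/142475 = 27275/17044 + 399549/142475 = 10695918781/2428343900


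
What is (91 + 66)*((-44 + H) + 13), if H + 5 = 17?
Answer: -2983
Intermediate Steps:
H = 12 (H = -5 + 17 = 12)
(91 + 66)*((-44 + H) + 13) = (91 + 66)*((-44 + 12) + 13) = 157*(-32 + 13) = 157*(-19) = -2983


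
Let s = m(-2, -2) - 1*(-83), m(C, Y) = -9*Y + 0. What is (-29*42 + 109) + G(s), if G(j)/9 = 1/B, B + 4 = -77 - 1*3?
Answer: -31055/28 ≈ -1109.1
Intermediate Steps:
B = -84 (B = -4 + (-77 - 1*3) = -4 + (-77 - 3) = -4 - 80 = -84)
m(C, Y) = -9*Y
s = 101 (s = -9*(-2) - 1*(-83) = 18 + 83 = 101)
G(j) = -3/28 (G(j) = 9/(-84) = 9*(-1/84) = -3/28)
(-29*42 + 109) + G(s) = (-29*42 + 109) - 3/28 = (-1218 + 109) - 3/28 = -1109 - 3/28 = -31055/28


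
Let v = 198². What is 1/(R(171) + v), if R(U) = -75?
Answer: 1/39129 ≈ 2.5556e-5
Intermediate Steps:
v = 39204
1/(R(171) + v) = 1/(-75 + 39204) = 1/39129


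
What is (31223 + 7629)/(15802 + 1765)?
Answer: 3532/1597 ≈ 2.2116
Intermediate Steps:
(31223 + 7629)/(15802 + 1765) = 38852/17567 = 38852*(1/17567) = 3532/1597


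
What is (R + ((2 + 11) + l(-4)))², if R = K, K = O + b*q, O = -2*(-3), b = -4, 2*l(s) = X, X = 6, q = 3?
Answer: 100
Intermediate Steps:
l(s) = 3 (l(s) = (½)*6 = 3)
O = 6
K = -6 (K = 6 - 4*3 = 6 - 12 = -6)
R = -6
(R + ((2 + 11) + l(-4)))² = (-6 + ((2 + 11) + 3))² = (-6 + (13 + 3))² = (-6 + 16)² = 10² = 100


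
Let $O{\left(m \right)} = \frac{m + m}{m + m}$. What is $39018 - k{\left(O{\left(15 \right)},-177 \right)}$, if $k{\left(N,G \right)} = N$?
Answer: $39017$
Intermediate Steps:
$O{\left(m \right)} = 1$ ($O{\left(m \right)} = \frac{2 m}{2 m} = 2 m \frac{1}{2 m} = 1$)
$39018 - k{\left(O{\left(15 \right)},-177 \right)} = 39018 - 1 = 39017$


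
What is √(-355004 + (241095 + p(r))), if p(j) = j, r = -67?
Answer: 6*I*√3166 ≈ 337.6*I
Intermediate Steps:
√(-355004 + (241095 + p(r))) = √(-355004 + (241095 - 67)) = √(-355004 + 241028) = √(-113976) = 6*I*√3166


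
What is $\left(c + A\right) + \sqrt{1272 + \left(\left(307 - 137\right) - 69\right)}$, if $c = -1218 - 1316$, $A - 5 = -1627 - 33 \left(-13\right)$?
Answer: $-3727 + \sqrt{1373} \approx -3689.9$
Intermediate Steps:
$A = -1193$ ($A = 5 - \left(1627 + 33 \left(-13\right)\right) = 5 - 1198 = -1193$)
$c = -2534$ ($c = -1218 - 1316 = -2534$)
$\left(c + A\right) + \sqrt{1272 + \left(\left(307 - 137\right) - 69\right)} = \left(-2534 - 1193\right) + \sqrt{1272 + \left(\left(307 - 137\right) - 69\right)} = -3727 + \sqrt{1272 + \left(170 - 69\right)} = -3727 + \sqrt{1272 + 101} = -3727 + \sqrt{1373}$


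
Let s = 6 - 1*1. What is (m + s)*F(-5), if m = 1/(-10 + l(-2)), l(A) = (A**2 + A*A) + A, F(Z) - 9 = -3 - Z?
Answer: 209/4 ≈ 52.250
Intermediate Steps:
F(Z) = 6 - Z (F(Z) = 9 + (-3 - Z) = 6 - Z)
s = 5 (s = 6 - 1 = 5)
l(A) = A + 2*A**2 (l(A) = (A**2 + A**2) + A = 2*A**2 + A = A + 2*A**2)
m = -1/4 (m = 1/(-10 - 2*(1 + 2*(-2))) = 1/(-10 - 2*(1 - 4)) = 1/(-10 - 2*(-3)) = 1/(-10 + 6) = 1/(-4) = -1/4 ≈ -0.25000)
(m + s)*F(-5) = (-1/4 + 5)*(6 - 1*(-5)) = 19*(6 + 5)/4 = (19/4)*11 = 209/4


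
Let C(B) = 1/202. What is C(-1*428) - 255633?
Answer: -51637865/202 ≈ -2.5563e+5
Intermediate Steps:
C(B) = 1/202
C(-1*428) - 255633 = 1/202 - 255633 = -51637865/202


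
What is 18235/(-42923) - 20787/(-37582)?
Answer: 206932631/1613132186 ≈ 0.12828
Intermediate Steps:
18235/(-42923) - 20787/(-37582) = 18235*(-1/42923) - 20787*(-1/37582) = -18235/42923 + 20787/37582 = 206932631/1613132186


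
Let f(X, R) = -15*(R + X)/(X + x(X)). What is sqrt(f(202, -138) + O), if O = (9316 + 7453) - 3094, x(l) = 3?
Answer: sqrt(22979803)/41 ≈ 116.92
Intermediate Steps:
O = 13675 (O = 16769 - 3094 = 13675)
f(X, R) = -15*(R + X)/(3 + X) (f(X, R) = -15*(R + X)/(X + 3) = -15*(R + X)/(3 + X))
sqrt(f(202, -138) + O) = sqrt(15*(-1*(-138) - 1*202)/(3 + 202) + 13675) = sqrt(15*(138 - 202)/205 + 13675) = sqrt(15*(1/205)*(-64) + 13675) = sqrt(-192/41 + 13675) = sqrt(560483/41) = sqrt(22979803)/41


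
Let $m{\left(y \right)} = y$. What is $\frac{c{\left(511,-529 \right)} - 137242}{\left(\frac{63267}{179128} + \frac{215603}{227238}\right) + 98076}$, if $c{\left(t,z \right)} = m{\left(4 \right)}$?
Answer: $- \frac{2793115017711216}{1996103011497997} \approx -1.3993$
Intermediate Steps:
$c{\left(t,z \right)} = 4$
$\frac{c{\left(511,-529 \right)} - 137242}{\left(\frac{63267}{179128} + \frac{215603}{227238}\right) + 98076} = \frac{4 - 137242}{\left(\frac{63267}{179128} + \frac{215603}{227238}\right) + 98076} = - \frac{137238}{\left(63267 \cdot \frac{1}{179128} + 215603 \cdot \frac{1}{227238}\right) + 98076} = - \frac{137238}{\left(\frac{63267}{179128} + \frac{215603}{227238}\right) + 98076} = - \frac{137238}{\frac{26498600365}{20352344232} + 98076} = - \frac{137238}{\frac{1996103011497997}{20352344232}} = \left(-137238\right) \frac{20352344232}{1996103011497997} = - \frac{2793115017711216}{1996103011497997}$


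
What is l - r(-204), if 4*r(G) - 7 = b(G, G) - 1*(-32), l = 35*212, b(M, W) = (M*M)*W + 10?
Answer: 8519295/4 ≈ 2.1298e+6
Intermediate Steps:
b(M, W) = 10 + W*M**2 (b(M, W) = M**2*W + 10 = W*M**2 + 10 = 10 + W*M**2)
l = 7420
r(G) = 49/4 + G**3/4 (r(G) = 7/4 + ((10 + G*G**2) - 1*(-32))/4 = 7/4 + ((10 + G**3) + 32)/4 = 7/4 + (42 + G**3)/4 = 7/4 + (21/2 + G**3/4) = 49/4 + G**3/4)
l - r(-204) = 7420 - (49/4 + (1/4)*(-204)**3) = 7420 - (49/4 + (1/4)*(-8489664)) = 7420 - (49/4 - 2122416) = 7420 - 1*(-8489615/4) = 7420 + 8489615/4 = 8519295/4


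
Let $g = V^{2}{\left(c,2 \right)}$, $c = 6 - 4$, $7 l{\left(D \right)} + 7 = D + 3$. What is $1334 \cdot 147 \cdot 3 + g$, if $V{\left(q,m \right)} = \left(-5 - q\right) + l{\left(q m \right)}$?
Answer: $588343$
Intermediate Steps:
$l{\left(D \right)} = - \frac{4}{7} + \frac{D}{7}$ ($l{\left(D \right)} = -1 + \frac{D + 3}{7} = -1 + \frac{3 + D}{7} = -1 + \left(\frac{3}{7} + \frac{D}{7}\right) = - \frac{4}{7} + \frac{D}{7}$)
$c = 2$ ($c = 6 - 4 = 2$)
$V{\left(q,m \right)} = - \frac{39}{7} - q + \frac{m q}{7}$ ($V{\left(q,m \right)} = \left(-5 - q\right) + \left(- \frac{4}{7} + \frac{q m}{7}\right) = \left(-5 - q\right) + \left(- \frac{4}{7} + \frac{m q}{7}\right) = - \frac{39}{7} - q + \frac{m q}{7}$)
$g = 49$ ($g = \left(- \frac{39}{7} - 2 + \frac{1}{7} \cdot 2 \cdot 2\right)^{2} = \left(- \frac{39}{7} - 2 + \frac{4}{7}\right)^{2} = \left(-7\right)^{2} = 49$)
$1334 \cdot 147 \cdot 3 + g = 1334 \cdot 147 \cdot 3 + 49 = 1334 \cdot 441 + 49 = 588294 + 49 = 588343$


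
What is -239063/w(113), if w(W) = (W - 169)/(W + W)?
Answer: 27014119/28 ≈ 9.6479e+5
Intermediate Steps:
w(W) = (-169 + W)/(2*W) (w(W) = (-169 + W)/((2*W)) = (-169 + W)*(1/(2*W)) = (-169 + W)/(2*W))
-239063/w(113) = -239063*226/(-169 + 113) = -239063/((½)*(1/113)*(-56)) = -239063/(-28/113) = -239063*(-113/28) = 27014119/28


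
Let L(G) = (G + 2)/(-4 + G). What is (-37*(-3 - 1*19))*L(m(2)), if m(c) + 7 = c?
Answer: 814/3 ≈ 271.33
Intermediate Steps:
m(c) = -7 + c
L(G) = (2 + G)/(-4 + G)
(-37*(-3 - 1*19))*L(m(2)) = (-37*(-3 - 1*19))*((2 + (-7 + 2))/(-4 + (-7 + 2))) = (-37*(-3 - 19))*((2 - 5)/(-4 - 5)) = (-37*(-22))*(-3/(-9)) = 814*(-⅑*(-3)) = 814*(⅓) = 814/3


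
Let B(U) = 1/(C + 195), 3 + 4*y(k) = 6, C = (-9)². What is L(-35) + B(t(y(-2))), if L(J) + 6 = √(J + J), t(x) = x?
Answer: -1655/276 + I*√70 ≈ -5.9964 + 8.3666*I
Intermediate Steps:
C = 81
y(k) = ¾ (y(k) = -¾ + (¼)*6 = -¾ + 3/2 = ¾)
L(J) = -6 + √2*√J (L(J) = -6 + √(J + J) = -6 + √(2*J) = -6 + √2*√J)
B(U) = 1/276 (B(U) = 1/(81 + 195) = 1/276)
L(-35) + B(t(y(-2))) = (-6 + √2*√(-35)) + 1/276 = (-6 + √2*(I*√35)) + 1/276 = (-6 + I*√70) + 1/276 = -1655/276 + I*√70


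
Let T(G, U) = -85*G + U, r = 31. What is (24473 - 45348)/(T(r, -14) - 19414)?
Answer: 20875/22063 ≈ 0.94615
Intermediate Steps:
T(G, U) = U - 85*G
(24473 - 45348)/(T(r, -14) - 19414) = (24473 - 45348)/((-14 - 85*31) - 19414) = -20875/((-14 - 2635) - 19414) = -20875/(-2649 - 19414) = -20875/(-22063) = -20875*(-1/22063) = 20875/22063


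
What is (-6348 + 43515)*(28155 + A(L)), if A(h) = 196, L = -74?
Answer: 1053721617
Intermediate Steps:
(-6348 + 43515)*(28155 + A(L)) = (-6348 + 43515)*(28155 + 196) = 37167*28351 = 1053721617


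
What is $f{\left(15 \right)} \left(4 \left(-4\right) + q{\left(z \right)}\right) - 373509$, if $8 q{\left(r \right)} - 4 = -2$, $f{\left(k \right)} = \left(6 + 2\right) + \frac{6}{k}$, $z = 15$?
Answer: $- \frac{3736413}{10} \approx -3.7364 \cdot 10^{5}$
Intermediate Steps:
$f{\left(k \right)} = 8 + \frac{6}{k}$
$q{\left(r \right)} = \frac{1}{4}$ ($q{\left(r \right)} = \frac{1}{2} + \frac{1}{8} \left(-2\right) = \frac{1}{2} - \frac{1}{4} = \frac{1}{4}$)
$f{\left(15 \right)} \left(4 \left(-4\right) + q{\left(z \right)}\right) - 373509 = \left(8 + \frac{6}{15}\right) \left(4 \left(-4\right) + \frac{1}{4}\right) - 373509 = \left(8 + 6 \cdot \frac{1}{15}\right) \left(-16 + \frac{1}{4}\right) - 373509 = \left(8 + \frac{2}{5}\right) \left(- \frac{63}{4}\right) - 373509 = \frac{42}{5} \left(- \frac{63}{4}\right) - 373509 = - \frac{1323}{10} - 373509 = - \frac{3736413}{10}$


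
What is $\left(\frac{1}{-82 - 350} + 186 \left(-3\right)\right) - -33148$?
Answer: $\frac{14078879}{432} \approx 32590.0$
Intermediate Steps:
$\left(\frac{1}{-82 - 350} + 186 \left(-3\right)\right) - -33148 = \left(\frac{1}{-432} - 558\right) + 33148 = \left(- \frac{1}{432} - 558\right) + 33148 = - \frac{241057}{432} + 33148 = \frac{14078879}{432}$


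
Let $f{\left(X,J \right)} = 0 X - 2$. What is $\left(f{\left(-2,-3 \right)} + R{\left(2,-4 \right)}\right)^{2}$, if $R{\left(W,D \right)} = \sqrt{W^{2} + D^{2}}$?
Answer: $24 - 8 \sqrt{5} \approx 6.1115$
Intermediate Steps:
$R{\left(W,D \right)} = \sqrt{D^{2} + W^{2}}$
$f{\left(X,J \right)} = -2$ ($f{\left(X,J \right)} = 0 - 2 = -2$)
$\left(f{\left(-2,-3 \right)} + R{\left(2,-4 \right)}\right)^{2} = \left(-2 + \sqrt{\left(-4\right)^{2} + 2^{2}}\right)^{2} = \left(-2 + \sqrt{16 + 4}\right)^{2} = \left(-2 + \sqrt{20}\right)^{2} = \left(-2 + 2 \sqrt{5}\right)^{2}$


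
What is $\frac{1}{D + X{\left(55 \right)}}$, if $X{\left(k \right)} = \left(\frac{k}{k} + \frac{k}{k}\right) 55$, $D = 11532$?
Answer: $\frac{1}{11642} \approx 8.5896 \cdot 10^{-5}$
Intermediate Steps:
$X{\left(k \right)} = 110$ ($X{\left(k \right)} = \left(1 + 1\right) 55 = 2 \cdot 55 = 110$)
$\frac{1}{D + X{\left(55 \right)}} = \frac{1}{11532 + 110} = \frac{1}{11642}$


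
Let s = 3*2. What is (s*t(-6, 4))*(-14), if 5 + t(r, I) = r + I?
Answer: 588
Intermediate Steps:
t(r, I) = -5 + I + r (t(r, I) = -5 + (r + I) = -5 + (I + r) = -5 + I + r)
s = 6
(s*t(-6, 4))*(-14) = (6*(-5 + 4 - 6))*(-14) = (6*(-7))*(-14) = -42*(-14) = 588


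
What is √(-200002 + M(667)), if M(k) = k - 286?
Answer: I*√199621 ≈ 446.79*I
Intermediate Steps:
M(k) = -286 + k
√(-200002 + M(667)) = √(-200002 + (-286 + 667)) = √(-200002 + 381) = √(-199621) = I*√199621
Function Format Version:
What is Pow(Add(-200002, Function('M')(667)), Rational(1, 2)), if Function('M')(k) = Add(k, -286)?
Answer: Mul(I, Pow(199621, Rational(1, 2))) ≈ Mul(446.79, I)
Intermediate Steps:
Function('M')(k) = Add(-286, k)
Pow(Add(-200002, Function('M')(667)), Rational(1, 2)) = Pow(Add(-200002, Add(-286, 667)), Rational(1, 2)) = Pow(Add(-200002, 381), Rational(1, 2)) = Pow(-199621, Rational(1, 2)) = Mul(I, Pow(199621, Rational(1, 2)))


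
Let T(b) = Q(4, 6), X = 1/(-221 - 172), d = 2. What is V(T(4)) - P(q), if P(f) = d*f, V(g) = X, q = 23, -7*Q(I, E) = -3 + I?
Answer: -18079/393 ≈ -46.003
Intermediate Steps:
X = -1/393 (X = 1/(-393) = -1/393 ≈ -0.0025445)
Q(I, E) = 3/7 - I/7 (Q(I, E) = -(-3 + I)/7 = 3/7 - I/7)
T(b) = -⅐ (T(b) = 3/7 - ⅐*4 = 3/7 - 4/7 = -⅐)
V(g) = -1/393
P(f) = 2*f
V(T(4)) - P(q) = -1/393 - 2*23 = -1/393 - 1*46 = -1/393 - 46 = -18079/393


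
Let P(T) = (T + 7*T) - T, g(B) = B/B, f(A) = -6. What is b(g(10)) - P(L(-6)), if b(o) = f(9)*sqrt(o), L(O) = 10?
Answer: -76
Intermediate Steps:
g(B) = 1
b(o) = -6*sqrt(o)
P(T) = 7*T (P(T) = 8*T - T = 7*T)
b(g(10)) - P(L(-6)) = -6*sqrt(1) - 7*10 = -6*1 - 1*70 = -6 - 70 = -76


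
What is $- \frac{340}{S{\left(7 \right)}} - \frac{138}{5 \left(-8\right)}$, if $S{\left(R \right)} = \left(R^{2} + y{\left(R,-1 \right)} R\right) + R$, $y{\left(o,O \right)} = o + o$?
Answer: $\frac{1913}{1540} \approx 1.2422$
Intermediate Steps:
$y{\left(o,O \right)} = 2 o$
$S{\left(R \right)} = R + 3 R^{2}$ ($S{\left(R \right)} = \left(R^{2} + 2 R R\right) + R = \left(R^{2} + 2 R^{2}\right) + R = 3 R^{2} + R = R + 3 R^{2}$)
$- \frac{340}{S{\left(7 \right)}} - \frac{138}{5 \left(-8\right)} = - \frac{340}{7 \left(1 + 3 \cdot 7\right)} - \frac{138}{5 \left(-8\right)} = - \frac{340}{7 \left(1 + 21\right)} - \frac{138}{-40} = - \frac{340}{7 \cdot 22} - - \frac{69}{20} = - \frac{340}{154} + \frac{69}{20} = \left(-340\right) \frac{1}{154} + \frac{69}{20} = - \frac{170}{77} + \frac{69}{20} = \frac{1913}{1540}$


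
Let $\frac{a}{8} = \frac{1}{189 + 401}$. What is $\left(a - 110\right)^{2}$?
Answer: $\frac{1052742916}{87025} \approx 12097.0$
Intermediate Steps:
$a = \frac{4}{295}$ ($a = \frac{8}{189 + 401} = \frac{8}{590} = 8 \cdot \frac{1}{590} = \frac{4}{295} \approx 0.013559$)
$\left(a - 110\right)^{2} = \left(\frac{4}{295} - 110\right)^{2} = \left(- \frac{32446}{295}\right)^{2} = \frac{1052742916}{87025}$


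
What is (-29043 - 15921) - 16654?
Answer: -61618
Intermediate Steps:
(-29043 - 15921) - 16654 = -44964 - 16654 = -61618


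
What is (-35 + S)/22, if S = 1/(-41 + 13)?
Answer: -981/616 ≈ -1.5925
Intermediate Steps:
S = -1/28 (S = 1/(-28) = -1/28 ≈ -0.035714)
(-35 + S)/22 = (-35 - 1/28)/22 = -981/28*1/22 = -981/616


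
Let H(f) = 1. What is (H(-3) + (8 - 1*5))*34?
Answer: 136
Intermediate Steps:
(H(-3) + (8 - 1*5))*34 = (1 + (8 - 1*5))*34 = (1 + (8 - 5))*34 = (1 + 3)*34 = 4*34 = 136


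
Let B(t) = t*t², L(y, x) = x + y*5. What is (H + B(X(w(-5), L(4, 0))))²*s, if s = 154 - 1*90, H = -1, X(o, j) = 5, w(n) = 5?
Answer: 984064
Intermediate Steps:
L(y, x) = x + 5*y
B(t) = t³
s = 64 (s = 154 - 90 = 64)
(H + B(X(w(-5), L(4, 0))))²*s = (-1 + 5³)²*64 = (-1 + 125)²*64 = 124²*64 = 15376*64 = 984064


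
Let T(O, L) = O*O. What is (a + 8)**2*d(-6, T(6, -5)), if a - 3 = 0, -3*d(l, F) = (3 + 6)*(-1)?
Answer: 363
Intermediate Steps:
T(O, L) = O**2
d(l, F) = 3 (d(l, F) = -(3 + 6)*(-1)/3 = -3*(-1) = -1/3*(-9) = 3)
a = 3 (a = 3 + 0 = 3)
(a + 8)**2*d(-6, T(6, -5)) = (3 + 8)**2*3 = 11**2*3 = 121*3 = 363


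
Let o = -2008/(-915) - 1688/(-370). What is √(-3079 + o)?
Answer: I*√3521285532435/33855 ≈ 55.428*I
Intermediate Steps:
o = 228748/33855 (o = -2008*(-1/915) - 1688*(-1/370) = 2008/915 + 844/185 = 228748/33855 ≈ 6.7567)
√(-3079 + o) = √(-3079 + 228748/33855) = √(-104010797/33855) = I*√3521285532435/33855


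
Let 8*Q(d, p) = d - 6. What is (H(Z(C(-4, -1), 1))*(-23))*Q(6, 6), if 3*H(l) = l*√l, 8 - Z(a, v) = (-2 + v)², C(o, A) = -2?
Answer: 0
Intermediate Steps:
Q(d, p) = -¾ + d/8 (Q(d, p) = (d - 6)/8 = (-6 + d)/8 = -¾ + d/8)
Z(a, v) = 8 - (-2 + v)²
H(l) = l^(3/2)/3 (H(l) = (l*√l)/3 = l^(3/2)/3)
(H(Z(C(-4, -1), 1))*(-23))*Q(6, 6) = (((8 - (-2 + 1)²)^(3/2)/3)*(-23))*(-¾ + (⅛)*6) = (((8 - 1*(-1)²)^(3/2)/3)*(-23))*(-¾ + ¾) = (((8 - 1*1)^(3/2)/3)*(-23))*0 = (((8 - 1)^(3/2)/3)*(-23))*0 = ((7^(3/2)/3)*(-23))*0 = (((7*√7)/3)*(-23))*0 = ((7*√7/3)*(-23))*0 = -161*√7/3*0 = 0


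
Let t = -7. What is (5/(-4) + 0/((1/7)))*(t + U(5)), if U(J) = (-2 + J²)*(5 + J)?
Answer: -1115/4 ≈ -278.75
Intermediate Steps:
(5/(-4) + 0/((1/7)))*(t + U(5)) = (5/(-4) + 0/((1/7)))*(-7 + (-10 + 5³ - 2*5 + 5*5²)) = (5*(-¼) + 0/((1*(⅐))))*(-7 + (-10 + 125 - 10 + 5*25)) = (-5/4 + 0/(⅐))*(-7 + (-10 + 125 - 10 + 125)) = (-5/4 + 0*7)*(-7 + 230) = (-5/4 + 0)*223 = -5/4*223 = -1115/4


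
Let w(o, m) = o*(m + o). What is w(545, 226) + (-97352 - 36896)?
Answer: 285947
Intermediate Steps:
w(545, 226) + (-97352 - 36896) = 545*(226 + 545) + (-97352 - 36896) = 545*771 - 134248 = 420195 - 134248 = 285947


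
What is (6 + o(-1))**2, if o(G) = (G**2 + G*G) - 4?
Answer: 16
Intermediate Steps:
o(G) = -4 + 2*G**2 (o(G) = (G**2 + G**2) - 4 = 2*G**2 - 4 = -4 + 2*G**2)
(6 + o(-1))**2 = (6 + (-4 + 2*(-1)**2))**2 = (6 + (-4 + 2*1))**2 = (6 + (-4 + 2))**2 = (6 - 2)**2 = 4**2 = 16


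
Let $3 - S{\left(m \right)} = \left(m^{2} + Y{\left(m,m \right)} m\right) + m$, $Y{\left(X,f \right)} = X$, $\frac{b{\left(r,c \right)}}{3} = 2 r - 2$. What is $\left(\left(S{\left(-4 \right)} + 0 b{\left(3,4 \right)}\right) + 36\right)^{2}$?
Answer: $121$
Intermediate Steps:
$b{\left(r,c \right)} = -6 + 6 r$ ($b{\left(r,c \right)} = 3 \left(2 r - 2\right) = 3 \left(-2 + 2 r\right) = -6 + 6 r$)
$S{\left(m \right)} = 3 - m - 2 m^{2}$ ($S{\left(m \right)} = 3 - \left(\left(m^{2} + m m\right) + m\right) = 3 - \left(\left(m^{2} + m^{2}\right) + m\right) = 3 - \left(2 m^{2} + m\right) = 3 - \left(m + 2 m^{2}\right) = 3 - m - 2 m^{2}$)
$\left(\left(S{\left(-4 \right)} + 0 b{\left(3,4 \right)}\right) + 36\right)^{2} = \left(\left(\left(3 - -4 - 2 \left(-4\right)^{2}\right) + 0 \left(-6 + 6 \cdot 3\right)\right) + 36\right)^{2} = \left(\left(\left(3 + 4 - 32\right) + 0 \left(-6 + 18\right)\right) + 36\right)^{2} = \left(\left(\left(3 + 4 - 32\right) + 0 \cdot 12\right) + 36\right)^{2} = \left(\left(-25 + 0\right) + 36\right)^{2} = \left(-25 + 36\right)^{2} = 11^{2} = 121$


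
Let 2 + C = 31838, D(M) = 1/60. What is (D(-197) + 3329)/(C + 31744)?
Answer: 199741/3814800 ≈ 0.052359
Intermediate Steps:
D(M) = 1/60
C = 31836 (C = -2 + 31838 = 31836)
(D(-197) + 3329)/(C + 31744) = (1/60 + 3329)/(31836 + 31744) = (199741/60)/63580 = (199741/60)*(1/63580) = 199741/3814800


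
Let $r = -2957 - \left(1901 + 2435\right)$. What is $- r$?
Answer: $7293$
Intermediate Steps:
$r = -7293$ ($r = -2957 - 4336 = -7293$)
$- r = \left(-1\right) \left(-7293\right) = 7293$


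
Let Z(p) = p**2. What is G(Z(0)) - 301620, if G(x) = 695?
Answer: -300925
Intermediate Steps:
G(Z(0)) - 301620 = 695 - 301620 = -300925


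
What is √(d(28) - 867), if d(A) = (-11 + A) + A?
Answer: I*√822 ≈ 28.671*I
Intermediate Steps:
d(A) = -11 + 2*A
√(d(28) - 867) = √((-11 + 2*28) - 867) = √((-11 + 56) - 867) = √(45 - 867) = √(-822) = I*√822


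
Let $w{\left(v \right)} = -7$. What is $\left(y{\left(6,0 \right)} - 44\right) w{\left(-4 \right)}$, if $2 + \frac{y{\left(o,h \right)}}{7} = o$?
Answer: $112$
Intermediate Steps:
$y{\left(o,h \right)} = -14 + 7 o$
$\left(y{\left(6,0 \right)} - 44\right) w{\left(-4 \right)} = \left(\left(-14 + 7 \cdot 6\right) - 44\right) \left(-7\right) = \left(\left(-14 + 42\right) - 44\right) \left(-7\right) = \left(28 - 44\right) \left(-7\right) = \left(-16\right) \left(-7\right) = 112$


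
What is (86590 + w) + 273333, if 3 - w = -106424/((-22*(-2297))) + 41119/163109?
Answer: 1483361703124713/4121275103 ≈ 3.5993e+5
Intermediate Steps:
w = 20004227644/4121275103 (w = 3 - (-106424/((-22*(-2297))) + 41119/163109) = 3 - (-106424/50534 + 41119*(1/163109)) = 3 - (-106424*1/50534 + 41119/163109) = 3 - (-53212/25267 + 41119/163109) = 3 - 1*(-7640402335/4121275103) = 3 + 7640402335/4121275103 = 20004227644/4121275103 ≈ 4.8539)
(86590 + w) + 273333 = (86590 + 20004227644/4121275103) + 273333 = 356881215396414/4121275103 + 273333 = 1483361703124713/4121275103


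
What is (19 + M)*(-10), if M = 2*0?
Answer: -190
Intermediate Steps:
M = 0
(19 + M)*(-10) = (19 + 0)*(-10) = 19*(-10) = -190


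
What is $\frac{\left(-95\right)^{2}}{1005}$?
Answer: $\frac{1805}{201} \approx 8.9801$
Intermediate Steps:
$\frac{\left(-95\right)^{2}}{1005} = 9025 \cdot \frac{1}{1005} = \frac{1805}{201}$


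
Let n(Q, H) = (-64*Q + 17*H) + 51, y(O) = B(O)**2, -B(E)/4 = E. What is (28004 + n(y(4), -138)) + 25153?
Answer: 34478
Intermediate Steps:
B(E) = -4*E
y(O) = 16*O**2 (y(O) = (-4*O)**2 = 16*O**2)
n(Q, H) = 51 - 64*Q + 17*H
(28004 + n(y(4), -138)) + 25153 = (28004 + (51 - 1024*4**2 + 17*(-138))) + 25153 = (28004 + (51 - 1024*16 - 2346)) + 25153 = (28004 + (51 - 64*256 - 2346)) + 25153 = (28004 + (51 - 16384 - 2346)) + 25153 = (28004 - 18679) + 25153 = 9325 + 25153 = 34478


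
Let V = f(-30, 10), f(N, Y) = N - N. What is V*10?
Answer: 0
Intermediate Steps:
f(N, Y) = 0
V = 0
V*10 = 0*10 = 0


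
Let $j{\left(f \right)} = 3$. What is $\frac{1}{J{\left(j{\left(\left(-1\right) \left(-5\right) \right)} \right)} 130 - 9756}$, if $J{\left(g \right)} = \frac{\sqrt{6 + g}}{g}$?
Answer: $- \frac{1}{9626} \approx -0.00010389$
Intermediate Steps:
$J{\left(g \right)} = \frac{\sqrt{6 + g}}{g}$
$\frac{1}{J{\left(j{\left(\left(-1\right) \left(-5\right) \right)} \right)} 130 - 9756} = \frac{1}{\frac{\sqrt{6 + 3}}{3} \cdot 130 - 9756} = \frac{1}{\frac{\sqrt{9}}{3} \cdot 130 - 9756} = \frac{1}{\frac{1}{3} \cdot 3 \cdot 130 - 9756} = \frac{1}{1 \cdot 130 - 9756} = \frac{1}{130 - 9756} = \frac{1}{-9626} = - \frac{1}{9626}$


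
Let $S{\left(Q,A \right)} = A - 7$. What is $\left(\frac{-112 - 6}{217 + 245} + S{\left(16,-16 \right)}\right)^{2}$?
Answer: $\frac{28858384}{53361} \approx 540.81$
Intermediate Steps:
$S{\left(Q,A \right)} = -7 + A$
$\left(\frac{-112 - 6}{217 + 245} + S{\left(16,-16 \right)}\right)^{2} = \left(\frac{-112 - 6}{217 + 245} - 23\right)^{2} = \left(- \frac{118}{462} - 23\right)^{2} = \left(\left(-118\right) \frac{1}{462} - 23\right)^{2} = \left(- \frac{59}{231} - 23\right)^{2} = \left(- \frac{5372}{231}\right)^{2} = \frac{28858384}{53361}$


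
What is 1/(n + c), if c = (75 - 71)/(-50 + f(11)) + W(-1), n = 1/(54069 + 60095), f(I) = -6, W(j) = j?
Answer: -799148/856223 ≈ -0.93334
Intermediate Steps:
n = 1/114164 ≈ 8.7593e-6
c = -15/14 (c = (75 - 71)/(-50 - 6) - 1 = 4/(-56) - 1 = 4*(-1/56) - 1 = -1/14 - 1 = -15/14 ≈ -1.0714)
1/(n + c) = 1/(1/114164 - 15/14) = 1/(-856223/799148) = -799148/856223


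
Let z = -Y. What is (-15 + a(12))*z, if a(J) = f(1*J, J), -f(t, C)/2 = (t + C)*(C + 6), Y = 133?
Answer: 116907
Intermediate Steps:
f(t, C) = -2*(6 + C)*(C + t) (f(t, C) = -2*(t + C)*(C + 6) = -2*(C + t)*(6 + C) = -2*(6 + C)*(C + t))
a(J) = -24*J - 4*J² (a(J) = -12*J - 12*J - 2*J² - 2*J*1*J = -12*J - 12*J - 2*J² - 2*J*J = -12*J - 12*J - 2*J² - 2*J² = -24*J - 4*J²)
z = -133 (z = -1*133 = -133)
(-15 + a(12))*z = (-15 + 4*12*(-6 - 1*12))*(-133) = (-15 + 4*12*(-6 - 12))*(-133) = (-15 + 4*12*(-18))*(-133) = (-15 - 864)*(-133) = -879*(-133) = 116907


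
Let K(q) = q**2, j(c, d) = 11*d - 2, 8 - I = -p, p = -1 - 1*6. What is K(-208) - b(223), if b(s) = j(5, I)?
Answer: 43255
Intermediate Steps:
p = -7 (p = -1 - 6 = -7)
I = 1 (I = 8 - (-1)*(-7) = 8 - 1*7 = 8 - 7 = 1)
j(c, d) = -2 + 11*d
b(s) = 9 (b(s) = -2 + 11*1 = -2 + 11 = 9)
K(-208) - b(223) = (-208)**2 - 1*9 = 43264 - 9 = 43255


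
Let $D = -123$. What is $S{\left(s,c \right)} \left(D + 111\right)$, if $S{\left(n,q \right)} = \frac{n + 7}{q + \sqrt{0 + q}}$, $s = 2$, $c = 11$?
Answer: $- \frac{54}{5} + \frac{54 \sqrt{11}}{55} \approx -7.5437$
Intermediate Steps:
$S{\left(n,q \right)} = \frac{7 + n}{q + \sqrt{q}}$
$S{\left(s,c \right)} \left(D + 111\right) = \frac{7 + 2}{11 + \sqrt{11}} \left(-123 + 111\right) = \frac{1}{11 + \sqrt{11}} \cdot 9 \left(-12\right) = \frac{9}{11 + \sqrt{11}} \left(-12\right) = - \frac{108}{11 + \sqrt{11}}$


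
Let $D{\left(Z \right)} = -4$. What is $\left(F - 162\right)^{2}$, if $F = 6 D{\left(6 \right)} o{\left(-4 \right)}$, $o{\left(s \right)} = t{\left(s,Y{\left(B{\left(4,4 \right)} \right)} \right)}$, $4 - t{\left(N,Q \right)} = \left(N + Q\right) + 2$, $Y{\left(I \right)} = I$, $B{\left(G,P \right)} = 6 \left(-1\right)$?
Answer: $202500$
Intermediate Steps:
$B{\left(G,P \right)} = -6$
$t{\left(N,Q \right)} = 2 - N - Q$ ($t{\left(N,Q \right)} = 4 - \left(\left(N + Q\right) + 2\right) = 4 - \left(2 + N + Q\right) = 2 - N - Q$)
$o{\left(s \right)} = 8 - s$ ($o{\left(s \right)} = 2 - s - -6 = 2 - s + 6 = 8 - s$)
$F = -288$ ($F = 6 \left(-4\right) \left(8 - -4\right) = - 24 \left(8 + 4\right) = \left(-24\right) 12 = -288$)
$\left(F - 162\right)^{2} = \left(-288 - 162\right)^{2} = \left(-450\right)^{2} = 202500$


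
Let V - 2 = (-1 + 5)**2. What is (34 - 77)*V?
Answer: -774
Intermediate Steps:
V = 18 (V = 2 + (-1 + 5)**2 = 2 + 4**2 = 2 + 16 = 18)
(34 - 77)*V = (34 - 77)*18 = -43*18 = -774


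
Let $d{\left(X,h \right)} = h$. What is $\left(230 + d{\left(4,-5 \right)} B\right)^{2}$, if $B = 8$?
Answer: $36100$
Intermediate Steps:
$\left(230 + d{\left(4,-5 \right)} B\right)^{2} = \left(230 - 40\right)^{2} = 190^{2} = 36100$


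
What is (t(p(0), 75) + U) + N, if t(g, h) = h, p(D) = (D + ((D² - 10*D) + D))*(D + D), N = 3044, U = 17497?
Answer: 20616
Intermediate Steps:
p(D) = 2*D*(D² - 8*D) (p(D) = (D + (D² - 9*D))*(2*D) = (D² - 8*D)*(2*D) = 2*D*(D² - 8*D))
(t(p(0), 75) + U) + N = (75 + 17497) + 3044 = 17572 + 3044 = 20616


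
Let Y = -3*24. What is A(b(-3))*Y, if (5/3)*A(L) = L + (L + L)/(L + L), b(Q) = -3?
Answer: 432/5 ≈ 86.400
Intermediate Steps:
Y = -72
A(L) = 3/5 + 3*L/5 (A(L) = 3*(L + (L + L)/(L + L))/5 = 3*(L + (2*L)/((2*L)))/5 = 3*(L + (2*L)*(1/(2*L)))/5 = 3*(L + 1)/5 = 3*(1 + L)/5 = 3/5 + 3*L/5)
A(b(-3))*Y = (3/5 + (3/5)*(-3))*(-72) = (3/5 - 9/5)*(-72) = -6/5*(-72) = 432/5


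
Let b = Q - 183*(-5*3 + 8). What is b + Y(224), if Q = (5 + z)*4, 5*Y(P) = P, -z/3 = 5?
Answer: 6429/5 ≈ 1285.8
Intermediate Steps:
z = -15 (z = -3*5 = -15)
Y(P) = P/5
Q = -40 (Q = (5 - 15)*4 = -10*4 = -40)
b = 1241 (b = -40 - 183*(-5*3 + 8) = -40 - 183*(-15 + 8) = -40 - 183*(-7) = -40 + 1281 = 1241)
b + Y(224) = 1241 + (⅕)*224 = 1241 + 224/5 = 6429/5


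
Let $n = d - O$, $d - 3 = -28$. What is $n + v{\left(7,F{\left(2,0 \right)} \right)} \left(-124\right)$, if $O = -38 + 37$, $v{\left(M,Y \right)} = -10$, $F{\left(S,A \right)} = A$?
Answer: $1216$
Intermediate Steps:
$d = -25$ ($d = 3 - 28 = -25$)
$O = -1$
$n = -24$ ($n = -25 - -1 = -25 + 1 = -24$)
$n + v{\left(7,F{\left(2,0 \right)} \right)} \left(-124\right) = -24 - -1240 = -24 + 1240 = 1216$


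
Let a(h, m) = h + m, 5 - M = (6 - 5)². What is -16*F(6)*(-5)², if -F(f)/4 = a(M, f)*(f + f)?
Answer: 192000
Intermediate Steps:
M = 4 (M = 5 - (6 - 5)² = 5 - 1*1² = 5 - 1*1 = 5 - 1 = 4)
F(f) = -8*f*(4 + f) (F(f) = -4*(4 + f)*(f + f) = -4*(4 + f)*2*f = -8*f*(4 + f))
-16*F(6)*(-5)² = -(-128)*6*(4 + 6)*(-5)² = -(-128)*6*10*25 = -16*(-480)*25 = 7680*25 = 192000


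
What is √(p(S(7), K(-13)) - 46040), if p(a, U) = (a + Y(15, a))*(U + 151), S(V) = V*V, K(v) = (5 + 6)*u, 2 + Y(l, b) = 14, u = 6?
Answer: I*√32803 ≈ 181.12*I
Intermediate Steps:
Y(l, b) = 12 (Y(l, b) = -2 + 14 = 12)
K(v) = 66 (K(v) = (5 + 6)*6 = 11*6 = 66)
S(V) = V²
p(a, U) = (12 + a)*(151 + U) (p(a, U) = (a + 12)*(U + 151) = (12 + a)*(151 + U))
√(p(S(7), K(-13)) - 46040) = √((1812 + 12*66 + 151*7² + 66*7²) - 46040) = √((1812 + 792 + 151*49 + 66*49) - 46040) = √((1812 + 792 + 7399 + 3234) - 46040) = √(13237 - 46040) = √(-32803) = I*√32803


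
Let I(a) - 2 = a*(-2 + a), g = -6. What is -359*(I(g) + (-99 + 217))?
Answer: -60312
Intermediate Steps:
I(a) = 2 + a*(-2 + a)
-359*(I(g) + (-99 + 217)) = -359*((2 + (-6)² - 2*(-6)) + (-99 + 217)) = -359*((2 + 36 + 12) + 118) = -359*(50 + 118) = -359*168 = -60312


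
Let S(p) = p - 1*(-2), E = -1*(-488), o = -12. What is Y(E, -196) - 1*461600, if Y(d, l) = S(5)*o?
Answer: -461684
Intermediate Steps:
E = 488
S(p) = 2 + p (S(p) = p + 2 = 2 + p)
Y(d, l) = -84 (Y(d, l) = (2 + 5)*(-12) = 7*(-12) = -84)
Y(E, -196) - 1*461600 = -84 - 1*461600 = -84 - 461600 = -461684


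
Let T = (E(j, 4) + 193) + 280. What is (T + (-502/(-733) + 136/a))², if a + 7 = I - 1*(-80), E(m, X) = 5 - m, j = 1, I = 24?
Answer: 1160326051746481/5055352201 ≈ 2.2952e+5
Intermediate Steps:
a = 97 (a = -7 + (24 - 1*(-80)) = -7 + (24 + 80) = -7 + 104 = 97)
T = 477 (T = ((5 - 1*1) + 193) + 280 = ((5 - 1) + 193) + 280 = (4 + 193) + 280 = 197 + 280 = 477)
(T + (-502/(-733) + 136/a))² = (477 + (-502/(-733) + 136/97))² = (477 + (-502*(-1/733) + 136*(1/97)))² = (477 + (502/733 + 136/97))² = (477 + 148382/71101)² = (34063559/71101)² = 1160326051746481/5055352201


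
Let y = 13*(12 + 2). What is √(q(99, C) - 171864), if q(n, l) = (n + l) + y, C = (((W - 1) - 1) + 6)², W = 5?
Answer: I*√171502 ≈ 414.13*I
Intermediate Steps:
y = 182 (y = 13*14 = 182)
C = 81 (C = (((5 - 1) - 1) + 6)² = ((4 - 1) + 6)² = (3 + 6)² = 9² = 81)
q(n, l) = 182 + l + n (q(n, l) = (n + l) + 182 = (l + n) + 182 = 182 + l + n)
√(q(99, C) - 171864) = √((182 + 81 + 99) - 171864) = √(362 - 171864) = √(-171502) = I*√171502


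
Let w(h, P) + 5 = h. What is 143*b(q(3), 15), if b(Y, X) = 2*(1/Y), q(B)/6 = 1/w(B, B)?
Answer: -286/3 ≈ -95.333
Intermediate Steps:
w(h, P) = -5 + h
q(B) = 6/(-5 + B)
b(Y, X) = 2/Y
143*b(q(3), 15) = 143*(2/((6/(-5 + 3)))) = 143*(2/((6/(-2)))) = 143*(2/((6*(-½)))) = 143*(2/(-3)) = 143*(2*(-⅓)) = 143*(-⅔) = -286/3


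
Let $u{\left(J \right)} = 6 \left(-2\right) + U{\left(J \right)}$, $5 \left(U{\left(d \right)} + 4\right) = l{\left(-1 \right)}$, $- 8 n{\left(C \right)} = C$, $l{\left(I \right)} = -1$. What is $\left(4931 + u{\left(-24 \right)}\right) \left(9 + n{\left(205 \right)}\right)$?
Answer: $- \frac{1634171}{20} \approx -81709.0$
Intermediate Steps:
$n{\left(C \right)} = - \frac{C}{8}$
$U{\left(d \right)} = - \frac{21}{5}$ ($U{\left(d \right)} = -4 + \frac{1}{5} \left(-1\right) = -4 - \frac{1}{5} = - \frac{21}{5}$)
$u{\left(J \right)} = - \frac{81}{5}$ ($u{\left(J \right)} = 6 \left(-2\right) - \frac{21}{5} = -12 - \frac{21}{5} = - \frac{81}{5}$)
$\left(4931 + u{\left(-24 \right)}\right) \left(9 + n{\left(205 \right)}\right) = \left(4931 - \frac{81}{5}\right) \left(9 - \frac{205}{8}\right) = \frac{24574 \left(9 - \frac{205}{8}\right)}{5} = \frac{24574}{5} \left(- \frac{133}{8}\right) = - \frac{1634171}{20}$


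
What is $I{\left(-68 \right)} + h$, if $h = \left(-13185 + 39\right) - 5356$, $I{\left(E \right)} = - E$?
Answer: $-18434$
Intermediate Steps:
$h = -18502$ ($h = -13146 - 5356 = -18502$)
$I{\left(-68 \right)} + h = \left(-1\right) \left(-68\right) - 18502 = 68 - 18502 = -18434$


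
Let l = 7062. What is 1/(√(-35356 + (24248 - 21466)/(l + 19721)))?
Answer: -I*√25361812760378/946936966 ≈ -0.0053183*I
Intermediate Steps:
1/(√(-35356 + (24248 - 21466)/(l + 19721))) = 1/(√(-35356 + (24248 - 21466)/(7062 + 19721))) = 1/(√(-35356 + 2782/26783)) = 1/(√(-946936966/26783)) = 1/(I*√25361812760378/26783) = -I*√25361812760378/946936966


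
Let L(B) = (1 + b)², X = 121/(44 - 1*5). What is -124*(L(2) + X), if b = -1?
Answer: -15004/39 ≈ -384.72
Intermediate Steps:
X = 121/39 (X = 121/(44 - 5) = 121/39 ≈ 3.1026)
L(B) = 0 (L(B) = (1 - 1)² = 0² = 0)
-124*(L(2) + X) = -124*(0 + 121/39) = -124*121/39 = -15004/39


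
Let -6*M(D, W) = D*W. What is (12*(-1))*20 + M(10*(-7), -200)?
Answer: -7720/3 ≈ -2573.3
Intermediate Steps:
M(D, W) = -D*W/6
(12*(-1))*20 + M(10*(-7), -200) = (12*(-1))*20 - ⅙*10*(-7)*(-200) = -12*20 - ⅙*(-70)*(-200) = -240 - 7000/3 = -7720/3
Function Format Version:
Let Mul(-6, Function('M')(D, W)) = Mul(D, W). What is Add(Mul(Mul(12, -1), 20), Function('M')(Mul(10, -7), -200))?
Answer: Rational(-7720, 3) ≈ -2573.3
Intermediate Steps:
Function('M')(D, W) = Mul(Rational(-1, 6), D, W) (Function('M')(D, W) = Mul(Rational(-1, 6), Mul(D, W)) = Mul(Rational(-1, 6), D, W))
Add(Mul(Mul(12, -1), 20), Function('M')(Mul(10, -7), -200)) = Add(Mul(Mul(12, -1), 20), Mul(Rational(-1, 6), Mul(10, -7), -200)) = Add(Mul(-12, 20), Mul(Rational(-1, 6), -70, -200)) = Add(-240, Rational(-7000, 3)) = Rational(-7720, 3)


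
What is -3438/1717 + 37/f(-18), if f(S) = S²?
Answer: -1050383/556308 ≈ -1.8881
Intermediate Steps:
-3438/1717 + 37/f(-18) = -3438/1717 + 37/((-18)²) = -3438*1/1717 + 37/324 = -3438/1717 + 37*(1/324) = -3438/1717 + 37/324 = -1050383/556308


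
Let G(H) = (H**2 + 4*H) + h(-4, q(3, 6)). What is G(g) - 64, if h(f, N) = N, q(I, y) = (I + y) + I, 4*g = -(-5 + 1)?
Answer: -47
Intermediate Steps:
g = 1 (g = (-(-5 + 1))/4 = (-1*(-4))/4 = (1/4)*4 = 1)
q(I, y) = y + 2*I
G(H) = 12 + H**2 + 4*H (G(H) = (H**2 + 4*H) + (6 + 2*3) = (H**2 + 4*H) + (6 + 6) = (H**2 + 4*H) + 12 = 12 + H**2 + 4*H)
G(g) - 64 = (12 + 1**2 + 4*1) - 64 = (12 + 1 + 4) - 64 = 17 - 64 = -47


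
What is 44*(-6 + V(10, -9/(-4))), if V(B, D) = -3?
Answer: -396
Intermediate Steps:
44*(-6 + V(10, -9/(-4))) = 44*(-6 - 3) = 44*(-9) = -396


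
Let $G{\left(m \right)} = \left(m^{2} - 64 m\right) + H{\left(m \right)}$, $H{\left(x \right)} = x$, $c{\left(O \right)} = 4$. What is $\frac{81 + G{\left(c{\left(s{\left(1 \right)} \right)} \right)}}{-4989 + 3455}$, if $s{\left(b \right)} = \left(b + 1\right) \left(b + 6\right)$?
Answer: $\frac{155}{1534} \approx 0.10104$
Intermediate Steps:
$s{\left(b \right)} = \left(1 + b\right) \left(6 + b\right)$
$G{\left(m \right)} = m^{2} - 63 m$ ($G{\left(m \right)} = \left(m^{2} - 64 m\right) + m = m^{2} - 63 m$)
$\frac{81 + G{\left(c{\left(s{\left(1 \right)} \right)} \right)}}{-4989 + 3455} = \frac{81 + 4 \left(-63 + 4\right)}{-4989 + 3455} = \frac{81 + 4 \left(-59\right)}{-1534} = \left(81 - 236\right) \left(- \frac{1}{1534}\right) = \left(-155\right) \left(- \frac{1}{1534}\right) = \frac{155}{1534}$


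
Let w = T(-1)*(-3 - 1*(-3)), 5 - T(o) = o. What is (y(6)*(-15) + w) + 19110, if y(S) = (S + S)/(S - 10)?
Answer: 19155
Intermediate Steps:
T(o) = 5 - o
w = 0 (w = (5 - 1*(-1))*(-3 - 1*(-3)) = (5 + 1)*(-3 + 3) = 6*0 = 0)
y(S) = 2*S/(-10 + S) (y(S) = (2*S)/(-10 + S) = 2*S/(-10 + S))
(y(6)*(-15) + w) + 19110 = ((2*6/(-10 + 6))*(-15) + 0) + 19110 = ((2*6/(-4))*(-15) + 0) + 19110 = ((2*6*(-1/4))*(-15) + 0) + 19110 = (-3*(-15) + 0) + 19110 = (45 + 0) + 19110 = 45 + 19110 = 19155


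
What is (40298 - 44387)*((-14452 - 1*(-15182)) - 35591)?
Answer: 142546629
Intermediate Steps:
(40298 - 44387)*((-14452 - 1*(-15182)) - 35591) = -4089*((-14452 + 15182) - 35591) = -4089*(730 - 35591) = -4089*(-34861) = 142546629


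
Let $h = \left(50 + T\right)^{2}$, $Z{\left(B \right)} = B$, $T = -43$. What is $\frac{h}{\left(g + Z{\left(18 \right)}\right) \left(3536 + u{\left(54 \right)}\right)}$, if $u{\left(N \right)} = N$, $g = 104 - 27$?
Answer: $\frac{49}{341050} \approx 0.00014367$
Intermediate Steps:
$g = 77$
$h = 49$ ($h = \left(50 - 43\right)^{2} = 7^{2} = 49$)
$\frac{h}{\left(g + Z{\left(18 \right)}\right) \left(3536 + u{\left(54 \right)}\right)} = \frac{49}{\left(77 + 18\right) \left(3536 + 54\right)} = \frac{49}{95 \cdot 3590} = \frac{49}{341050}$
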